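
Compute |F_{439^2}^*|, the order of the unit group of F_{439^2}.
|F_{439^2}^*| = 192720

F_{439^2} has 439^2 = 192721 elements; its multiplicative group consists of all nonzero elements, so |F_{439^2}^*| = 192721 - 1 = 192720. (It is cyclic since any finite subgroup of the multiplicative group of a field is cyclic.)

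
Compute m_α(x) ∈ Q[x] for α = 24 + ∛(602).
m_α(x) = x^3 - 72x^2 + 1728x - 14426

Set β = α - 24 = ∛(602), so β^3 = 602. Then (α - 24)^3 - 602 = 0, i.e. α is a root of g(x) = (x - 24)^3 - 602 = x^3 - 72x^2 + 1728x - 14426. Since g(x) = h(x - 24) where h(x) = x^3 - 602, and h is irreducible over Q (because 602 is not a perfect cube, so h has no rational root, and a monic cubic with no rational root is irreducible), g is also irreducible (irreducibility is preserved under the substitution x → x - 24). Hence m_α(x) = x^3 - 72x^2 + 1728x - 14426.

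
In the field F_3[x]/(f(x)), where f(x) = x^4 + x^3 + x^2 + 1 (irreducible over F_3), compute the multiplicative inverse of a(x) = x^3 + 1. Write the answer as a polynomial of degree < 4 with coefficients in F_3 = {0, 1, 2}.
a(x)^(-1) ≡ x^3 + 2x (mod f(x))

Since f is irreducible over F_3, F_3[x]/(f) is a field and a(x) ≠ 0 has an inverse. Apply the extended Euclidean algorithm to f(x) and a(x) in F_3[x]: f(x) = (x + 1)·a(x) + (x^2 + 2x);  a(x) = (x + 1)·(x^2 + 2x) + (x + 1);  (x^2 + 2x) = (x + 1)·(x + 1) + (2). The last nonzero remainder is the constant 2 = gcd(f, a) in F_3. Back-substituting through the division chain expresses 2 = s(x)·a(x) + t(x)·f(x) with s(x) ≡ 2x^3 + x (mod f), so (2x^3 + x)·a(x) ≡ 2 (mod f). Multiplying by 2^(-1) ≡ 2 in F_3 gives a(x)^(-1) ≡ 2·(2x^3 + x) ≡ x^3 + 2x (mod f). Check: (x^3 + 1)·(x^3 + 2x) = x^6 + 2x^4 + x^3 + 2x ≡ 1 (mod x^4 + x^3 + x^2 + 1).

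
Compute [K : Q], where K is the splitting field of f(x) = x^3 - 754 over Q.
[K : Q] = 6

The roots of x^3 - 754 are ∛754, ω∛754, ω^2∛754 where ω = e^(2πi/3) is a primitive cube root of unity, so K = Q(∛754, ω). Now [Q(∛754):Q] = 3 (since 754 is not a perfect cube, x^3 - 754 is irreducible) and [Q(ω):Q] = 2. Both 2 and 3 divide [K:Q], and [K:Q] ≤ 3·2 = 6, so [K:Q] = 6. (Equivalently: Q(∛754) ⊂ R but ω ∉ R, so [K : Q(∛754)] = 2.)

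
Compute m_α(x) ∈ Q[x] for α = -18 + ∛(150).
m_α(x) = x^3 + 54x^2 + 972x + 5682

Set β = α + 18 = ∛(150), so β^3 = 150. Then (α + 18)^3 - 150 = 0, i.e. α is a root of g(x) = (x + 18)^3 - 150 = x^3 + 54x^2 + 972x + 5682. Since g(x) = h(x + 18) where h(x) = x^3 - 150, and h is irreducible over Q (because 150 is not a perfect cube, so h has no rational root, and a monic cubic with no rational root is irreducible), g is also irreducible (irreducibility is preserved under the substitution x → x + 18). Hence m_α(x) = x^3 + 54x^2 + 972x + 5682.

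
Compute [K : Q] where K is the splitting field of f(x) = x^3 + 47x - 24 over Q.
[K : Q] = 6

By the rational root test, any rational root of the monic integer polynomial f(x) = x^3 + 47x - 24 must be an integer dividing the constant term -24, i.e. one of ±{1, 2, 3, 4, 6, 8, 12, 24}. Evaluating: f(1) = 24, f(-1) = -72, f(2) = 78, f(-2) = -126, f(3) = 144, f(-3) = -192, f(4) = 228, f(-4) = -276, f(6) = 474, f(-6) = -522, f(8) = 864, f(-8) = -912, f(12) = 2268, f(-12) = -2316, f(24) = 14928, f(-24) = -14976; none is 0, so f has no rational root and is therefore irreducible over Q (a cubic with no linear factor over a field is irreducible). For an irreducible cubic, the Galois group is A_3 or S_3 according as the discriminant disc(f) = -4a^3 - 27b^2 = -4·(47)^3 - 27·(-24)^2 = -430844 is or is not a square in Q. Here disc(f) = -430844 is not a perfect square in Q, so the Galois group of f over Q is not contained in A_3 and must be all of S_3. The splitting field has degree |S_3| = 6 over Q, so [K : Q] = 6.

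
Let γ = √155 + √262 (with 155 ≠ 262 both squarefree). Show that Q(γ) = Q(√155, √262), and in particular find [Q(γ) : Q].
[Q(γ) : Q] = 4 (equivalently, Q(γ) = Q(√155, √262))

Obviously Q(γ) ⊆ Q(√155, √262), and [Q(√155, √262):Q] = 4 (since 155, 262 are distinct squarefree integers > 1 with 40610 not a perfect square). To show equality we compute the minimal polynomial of γ. From γ = √155 + √262: γ^2 = 155 + 2√(40610) + 262 = 417 + 2√(40610), so γ^2 - 417 = 2√(40610); squaring, (γ^2 - 417)^2 = 4·40610, i.e. γ^4 - 834γ^2 + 173889 - 162440 = 0, i.e. γ^4 - 834γ^2 + 11449 = 0. So γ is a root of x^4 - 834x^2 + 11449. This polynomial is irreducible over Q: it has no rational root (each ±√155 ± √262 is irrational), and any factorization into two quadratics over Q would force √(40610) ∈ Q (pairing opposite roots) or √155, √262 ∈ Q (other pairings), all impossible. Hence [Q(γ):Q] = 4 = [Q(√155, √262):Q], so Q(γ) = Q(√155, √262).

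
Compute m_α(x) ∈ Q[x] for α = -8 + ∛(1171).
m_α(x) = x^3 + 24x^2 + 192x - 659

Set β = α + 8 = ∛(1171), so β^3 = 1171. Then (α + 8)^3 - 1171 = 0, i.e. α is a root of g(x) = (x + 8)^3 - 1171 = x^3 + 24x^2 + 192x - 659. Since g(x) = h(x + 8) where h(x) = x^3 - 1171, and h is irreducible over Q (because 1171 is not a perfect cube, so h has no rational root, and a monic cubic with no rational root is irreducible), g is also irreducible (irreducibility is preserved under the substitution x → x + 8). Hence m_α(x) = x^3 + 24x^2 + 192x - 659.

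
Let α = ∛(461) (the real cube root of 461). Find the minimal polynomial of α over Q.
m_α(x) = x^3 - 461

α satisfies α^3 = 461, so x^3 - 461 annihilates α. By the rational root test, a rational root p/q (in lowest terms) of x^3 - 461 would satisfy p^3 = 461 q^3, forcing q = 1 and p^3 = 461; but 461 is not a perfect cube, contradiction. A monic cubic over Q with no rational root is irreducible (any nontrivial factorization would include a linear factor). Hence x^3 - 461 is the minimal polynomial of α, and in particular [Q(α):Q] = 3.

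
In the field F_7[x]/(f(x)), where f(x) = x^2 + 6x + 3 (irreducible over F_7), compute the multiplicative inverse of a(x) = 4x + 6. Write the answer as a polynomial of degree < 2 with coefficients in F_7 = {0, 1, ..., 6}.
a(x)^(-1) ≡ x + 1 (mod f(x))

Since f is irreducible over F_7, F_7[x]/(f) is a field and a(x) ≠ 0 has an inverse. Apply the extended Euclidean algorithm to f(x) and a(x) in F_7[x]: f(x) = (2x + 2)·a(x) + (5). The last nonzero remainder is the constant 5 = gcd(f, a) in F_7. Back-substituting through the division chain expresses 5 = s(x)·a(x) + t(x)·f(x) with s(x) ≡ 5x + 5 (mod f), so (5x + 5)·a(x) ≡ 5 (mod f). Multiplying by 5^(-1) ≡ 3 in F_7 gives a(x)^(-1) ≡ 3·(5x + 5) ≡ x + 1 (mod f). Check: (4x + 6)·(x + 1) = 4x^2 + 3x + 6 ≡ 1 (mod x^2 + 6x + 3).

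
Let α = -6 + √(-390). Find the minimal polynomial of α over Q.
m_α(x) = x^2 + 12x + 426

From α + 6 = √(-390), squaring gives (α + 6)^2 = -390, i.e. α^2 + 12α + 36 = -390, so α^2 + 12α + 426 = 0. The discriminant of x^2 + 12x + 426 is (12)^2 - 4·(426) = 144 - 1704 = -1560, and 4·(-390) is not a perfect square in Q since -390 is squarefree and ≠ 1. Hence x^2 + 12x + 426 is irreducible over Q and is the minimal polynomial of α.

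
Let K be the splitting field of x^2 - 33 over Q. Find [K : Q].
[K : Q] = 2

f(x) = x^2 - 33 factors as (x - √33)(x + √33). The splitting field is K = Q(√33). Since 33 is squarefree and > 1, it is not a perfect square, so x^2 - 33 is irreducible over Q and [Q(√33) : Q] = 2. Hence [K : Q] = 2.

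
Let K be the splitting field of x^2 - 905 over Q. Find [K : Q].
[K : Q] = 2

f(x) = x^2 - 905 factors as (x - √905)(x + √905). The splitting field is K = Q(√905). Since 905 is squarefree and > 1, it is not a perfect square, so x^2 - 905 is irreducible over Q and [Q(√905) : Q] = 2. Hence [K : Q] = 2.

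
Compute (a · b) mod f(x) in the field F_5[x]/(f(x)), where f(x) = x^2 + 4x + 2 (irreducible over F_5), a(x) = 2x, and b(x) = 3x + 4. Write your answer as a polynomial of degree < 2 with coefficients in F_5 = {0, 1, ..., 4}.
a · b ≡ 4x + 3 (mod f(x))

Multiply in F_5[x]: a(x)·b(x) = (2x)·(3x + 4) = x^2 + 3x. This has degree ≥ 2, so divide by f(x) over F_5: x^2 + 3x = (1)·(x^2 + 4x + 2) + (4x + 3). Hence a·b ≡ 4x + 3 (mod f). (F_5[x]/(f) is a field with 5^2 = 25 elements since f is irreducible of degree 2.)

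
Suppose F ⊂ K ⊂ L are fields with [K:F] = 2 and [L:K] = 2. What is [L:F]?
[L:F] = 4

The tower law says that for any tower of field extensions F ⊂ K ⊂ L with finite degrees, [L:F] = [L:K] · [K:F]. Here this gives [L:F] = 2 · 2 = 4.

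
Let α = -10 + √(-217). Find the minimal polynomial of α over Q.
m_α(x) = x^2 + 20x + 317

From α + 10 = √(-217), squaring gives (α + 10)^2 = -217, i.e. α^2 + 20α + 100 = -217, so α^2 + 20α + 317 = 0. The discriminant of x^2 + 20x + 317 is (20)^2 - 4·(317) = 400 - 1268 = -868, and 4·(-217) is not a perfect square in Q since -217 is squarefree and ≠ 1. Hence x^2 + 20x + 317 is irreducible over Q and is the minimal polynomial of α.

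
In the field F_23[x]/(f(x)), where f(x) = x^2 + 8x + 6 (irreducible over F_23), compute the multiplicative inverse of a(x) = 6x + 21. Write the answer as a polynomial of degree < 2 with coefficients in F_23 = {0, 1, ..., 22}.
a(x)^(-1) ≡ x + 16 (mod f(x))

Since f is irreducible over F_23, F_23[x]/(f) is a field and a(x) ≠ 0 has an inverse. Apply the extended Euclidean algorithm to f(x) and a(x) in F_23[x]: f(x) = (4x + 18)·a(x) + (19). The last nonzero remainder is the constant 19 = gcd(f, a) in F_23. Back-substituting through the division chain expresses 19 = s(x)·a(x) + t(x)·f(x) with s(x) ≡ 19x + 5 (mod f), so (19x + 5)·a(x) ≡ 19 (mod f). Multiplying by 19^(-1) ≡ 17 in F_23 gives a(x)^(-1) ≡ 17·(19x + 5) ≡ x + 16 (mod f). Check: (6x + 21)·(x + 16) = 6x^2 + 2x + 14 ≡ 1 (mod x^2 + 8x + 6).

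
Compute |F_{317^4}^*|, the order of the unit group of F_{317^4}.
|F_{317^4}^*| = 10098039120

F_{317^4} has 317^4 = 10098039121 elements; its multiplicative group consists of all nonzero elements, so |F_{317^4}^*| = 10098039121 - 1 = 10098039120. (It is cyclic since any finite subgroup of the multiplicative group of a field is cyclic.)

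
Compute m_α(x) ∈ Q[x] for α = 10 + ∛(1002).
m_α(x) = x^3 - 30x^2 + 300x - 2002

Set β = α - 10 = ∛(1002), so β^3 = 1002. Then (α - 10)^3 - 1002 = 0, i.e. α is a root of g(x) = (x - 10)^3 - 1002 = x^3 - 30x^2 + 300x - 2002. Since g(x) = h(x - 10) where h(x) = x^3 - 1002, and h is irreducible over Q (because 1002 is not a perfect cube, so h has no rational root, and a monic cubic with no rational root is irreducible), g is also irreducible (irreducibility is preserved under the substitution x → x - 10). Hence m_α(x) = x^3 - 30x^2 + 300x - 2002.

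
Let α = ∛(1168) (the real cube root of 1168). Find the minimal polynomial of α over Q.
m_α(x) = x^3 - 1168

α satisfies α^3 = 1168, so x^3 - 1168 annihilates α. By the rational root test, a rational root p/q (in lowest terms) of x^3 - 1168 would satisfy p^3 = 1168 q^3, forcing q = 1 and p^3 = 1168; but 1168 is not a perfect cube, contradiction. A monic cubic over Q with no rational root is irreducible (any nontrivial factorization would include a linear factor). Hence x^3 - 1168 is the minimal polynomial of α, and in particular [Q(α):Q] = 3.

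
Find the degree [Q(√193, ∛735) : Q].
[Q(√193, ∛735) : Q] = 6

Let L = Q(√193, ∛735). Since Q(√193) ⊂ L and [Q(√193):Q] = 2, the tower law gives 2 | [L:Q]. Likewise Q(∛735) ⊂ L with [Q(∛735):Q] = 3 (because 735 is not a perfect cube), so 3 | [L:Q]. As gcd(2,3) = 1, [L:Q] is divisible by 6. Conversely L is generated over Q by √193 and ∛735, so [L:Q] ≤ 2·3 = 6. Therefore [Q(√193, ∛735) : Q] = 6.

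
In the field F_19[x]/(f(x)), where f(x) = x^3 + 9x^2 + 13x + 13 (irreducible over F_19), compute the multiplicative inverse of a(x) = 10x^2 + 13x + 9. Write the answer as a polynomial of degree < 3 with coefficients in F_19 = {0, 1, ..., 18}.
a(x)^(-1) ≡ 10x + 1 (mod f(x))

Since f is irreducible over F_19, F_19[x]/(f) is a field and a(x) ≠ 0 has an inverse. Apply the extended Euclidean algorithm to f(x) and a(x) in F_19[x]: f(x) = (2x + 4)·a(x) + (15). The last nonzero remainder is the constant 15 = gcd(f, a) in F_19. Back-substituting through the division chain expresses 15 = s(x)·a(x) + t(x)·f(x) with s(x) ≡ 17x + 15 (mod f), so (17x + 15)·a(x) ≡ 15 (mod f). Multiplying by 15^(-1) ≡ 14 in F_19 gives a(x)^(-1) ≡ 14·(17x + 15) ≡ 10x + 1 (mod f). Check: (10x^2 + 13x + 9)·(10x + 1) = 5x^3 + 7x^2 + 8x + 9 ≡ 1 (mod x^3 + 9x^2 + 13x + 13).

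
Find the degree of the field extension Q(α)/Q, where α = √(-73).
[Q(α):Q] = 2

[Q(α):Q] equals the degree of the minimal polynomial of α. Here α^2 = -73 and x^2 + 73 is irreducible (d = -73 is squarefree, ≠ 1, hence not a square), so deg(m_α) = 2. Thus [Q(α):Q] = 2.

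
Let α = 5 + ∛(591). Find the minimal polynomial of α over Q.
m_α(x) = x^3 - 15x^2 + 75x - 716

Set β = α - 5 = ∛(591), so β^3 = 591. Then (α - 5)^3 - 591 = 0, i.e. α is a root of g(x) = (x - 5)^3 - 591 = x^3 - 15x^2 + 75x - 716. Since g(x) = h(x - 5) where h(x) = x^3 - 591, and h is irreducible over Q (because 591 is not a perfect cube, so h has no rational root, and a monic cubic with no rational root is irreducible), g is also irreducible (irreducibility is preserved under the substitution x → x - 5). Hence m_α(x) = x^3 - 15x^2 + 75x - 716.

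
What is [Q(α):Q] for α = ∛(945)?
[Q(α):Q] = 3

The minimal polynomial of α is x^3 - 945, irreducible over Q since 945 is not a perfect cube (so x^3 - 945 has no rational root). Hence [Q(α):Q] = deg(m_α) = 3.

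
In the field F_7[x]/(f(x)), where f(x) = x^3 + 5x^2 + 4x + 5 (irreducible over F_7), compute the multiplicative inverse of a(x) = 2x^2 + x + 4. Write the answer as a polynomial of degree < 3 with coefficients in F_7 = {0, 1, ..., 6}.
a(x)^(-1) ≡ x^2 + 3x (mod f(x))

Since f is irreducible over F_7, F_7[x]/(f) is a field and a(x) ≠ 0 has an inverse. Apply the extended Euclidean algorithm to f(x) and a(x) in F_7[x]: f(x) = (4x + 4)·a(x) + (5x + 3);  a(x) = (6x + 5)·(5x + 3) + (3). The last nonzero remainder is the constant 3 = gcd(f, a) in F_7. Back-substituting through the division chain expresses 3 = s(x)·a(x) + t(x)·f(x) with s(x) ≡ 3x^2 + 2x (mod f), so (3x^2 + 2x)·a(x) ≡ 3 (mod f). Multiplying by 3^(-1) ≡ 5 in F_7 gives a(x)^(-1) ≡ 5·(3x^2 + 2x) ≡ x^2 + 3x (mod f). Check: (2x^2 + x + 4)·(x^2 + 3x) = 2x^4 + 5x ≡ 1 (mod x^3 + 5x^2 + 4x + 5).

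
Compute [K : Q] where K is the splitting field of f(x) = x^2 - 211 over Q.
[K : Q] = 2

f(x) = x^2 - 211 factors as (x - √211)(x + √211). The splitting field is K = Q(√211). Since 211 is squarefree and > 1, it is not a perfect square, so x^2 - 211 is irreducible over Q and [Q(√211) : Q] = 2. Hence [K : Q] = 2.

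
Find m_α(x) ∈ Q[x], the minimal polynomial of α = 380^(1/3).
m_α(x) = x^3 - 380

α satisfies α^3 = 380, so x^3 - 380 annihilates α. By the rational root test, a rational root p/q (in lowest terms) of x^3 - 380 would satisfy p^3 = 380 q^3, forcing q = 1 and p^3 = 380; but 380 is not a perfect cube, contradiction. A monic cubic over Q with no rational root is irreducible (any nontrivial factorization would include a linear factor). Hence x^3 - 380 is the minimal polynomial of α, and in particular [Q(α):Q] = 3.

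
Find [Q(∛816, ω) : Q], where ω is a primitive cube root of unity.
[Q(∛816, ω) : Q] = 6

[Q(∛816):Q] = 3 (min poly x^3 - 816, irreducible since 816 is not a perfect cube). [Q(ω):Q] = 2 (min poly x^2 + x + 1). Since Q(∛816) ⊂ R and ω ∉ R, we have ω ∉ Q(∛816), so x^2 + x + 1 remains irreducible over Q(∛816) and [Q(∛816, ω) : Q(∛816)] = 2. By the tower law, [Q(∛816, ω) : Q] = 3 · 2 = 6. (In fact Q(∛816, ω) is the splitting field of x^3 - 816 over Q.)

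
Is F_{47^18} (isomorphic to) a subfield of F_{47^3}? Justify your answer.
No: F_{47^18} is not a subfield of F_{47^3}

F_{p^m} embeds in F_{p^n} iff m | n. Here 18 ∤ 3 (since 3 = 0·18 + 3 with remainder 3 ≠ 0), so F_{47^18} is not a subfield of F_{47^3}. Equivalently: if it were, the tower law would give 18 = [F_{47^18}:F_47] dividing [F_{47^3}:F_47] = 3, contradiction.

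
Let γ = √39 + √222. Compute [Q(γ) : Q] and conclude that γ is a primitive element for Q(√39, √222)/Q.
[Q(γ) : Q] = 4 (equivalently, Q(γ) = Q(√39, √222))

Obviously Q(γ) ⊆ Q(√39, √222), and [Q(√39, √222):Q] = 4 (since 39, 222 are distinct squarefree integers > 1 with 8658 not a perfect square). To show equality we compute the minimal polynomial of γ. From γ = √39 + √222: γ^2 = 39 + 2√(8658) + 222 = 261 + 2√(8658), so γ^2 - 261 = 2√(8658); squaring, (γ^2 - 261)^2 = 4·8658, i.e. γ^4 - 522γ^2 + 68121 - 34632 = 0, i.e. γ^4 - 522γ^2 + 33489 = 0. So γ is a root of x^4 - 522x^2 + 33489. This polynomial is irreducible over Q: it has no rational root (each ±√39 ± √222 is irrational), and any factorization into two quadratics over Q would force √(8658) ∈ Q (pairing opposite roots) or √39, √222 ∈ Q (other pairings), all impossible. Hence [Q(γ):Q] = 4 = [Q(√39, √222):Q], so Q(γ) = Q(√39, √222).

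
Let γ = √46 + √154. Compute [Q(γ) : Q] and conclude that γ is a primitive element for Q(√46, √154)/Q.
[Q(γ) : Q] = 4 (equivalently, Q(γ) = Q(√46, √154))

Obviously Q(γ) ⊆ Q(√46, √154), and [Q(√46, √154):Q] = 4 (since 46, 154 are distinct squarefree integers > 1 with 7084 not a perfect square). To show equality we compute the minimal polynomial of γ. From γ = √46 + √154: γ^2 = 46 + 2√(7084) + 154 = 200 + 2√(7084), so γ^2 - 200 = 2√(7084); squaring, (γ^2 - 200)^2 = 4·7084, i.e. γ^4 - 400γ^2 + 40000 - 28336 = 0, i.e. γ^4 - 400γ^2 + 11664 = 0. So γ is a root of x^4 - 400x^2 + 11664. This polynomial is irreducible over Q: it has no rational root (each ±√46 ± √154 is irrational), and any factorization into two quadratics over Q would force √(7084) ∈ Q (pairing opposite roots) or √46, √154 ∈ Q (other pairings), all impossible. Hence [Q(γ):Q] = 4 = [Q(√46, √154):Q], so Q(γ) = Q(√46, √154).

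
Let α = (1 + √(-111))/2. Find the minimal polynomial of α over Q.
m_α(x) = x^2 - x + 28

From 2α - 1 = √(-111), squaring gives (2α - 1)^2 = -111, i.e. 4α^2 - 4α + 1 = -111, so α^2 - α + (1 + 111)/4 = 0. Since -111 ≡ 1 (mod 4), (1 + 111)/4 = 28 ∈ Z. The polynomial x^2 - x + 28 has discriminant 1 - 4·(28) = -111, which is not a perfect square in Q (d = -111 is squarefree and ≠ 1), so x^2 - x + 28 is irreducible over Q. It is the minimal polynomial of α.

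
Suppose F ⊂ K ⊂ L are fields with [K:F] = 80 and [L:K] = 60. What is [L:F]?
[L:F] = 4800

The tower law says that for any tower of field extensions F ⊂ K ⊂ L with finite degrees, [L:F] = [L:K] · [K:F]. Here this gives [L:F] = 60 · 80 = 4800.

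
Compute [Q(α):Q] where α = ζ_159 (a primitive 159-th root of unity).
[Q(α):Q] = 104

The minimal polynomial of ζ_159 over Q is the 159-th cyclotomic polynomial Φ_159(x), which is irreducible over Q and has degree φ(159) = 104. Hence [Q(α):Q] = φ(159) = 104.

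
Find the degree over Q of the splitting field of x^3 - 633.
[K : Q] = 6

The roots of x^3 - 633 are ∛633, ω∛633, ω^2∛633 where ω = e^(2πi/3) is a primitive cube root of unity, so K = Q(∛633, ω). Now [Q(∛633):Q] = 3 (since 633 is not a perfect cube, x^3 - 633 is irreducible) and [Q(ω):Q] = 2. Both 2 and 3 divide [K:Q], and [K:Q] ≤ 3·2 = 6, so [K:Q] = 6. (Equivalently: Q(∛633) ⊂ R but ω ∉ R, so [K : Q(∛633)] = 2.)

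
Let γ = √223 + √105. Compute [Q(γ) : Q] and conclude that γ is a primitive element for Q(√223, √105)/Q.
[Q(γ) : Q] = 4 (equivalently, Q(γ) = Q(√223, √105))

Obviously Q(γ) ⊆ Q(√223, √105), and [Q(√223, √105):Q] = 4 (since 223, 105 are distinct squarefree integers > 1 with 23415 not a perfect square). To show equality we compute the minimal polynomial of γ. From γ = √223 + √105: γ^2 = 223 + 2√(23415) + 105 = 328 + 2√(23415), so γ^2 - 328 = 2√(23415); squaring, (γ^2 - 328)^2 = 4·23415, i.e. γ^4 - 656γ^2 + 107584 - 93660 = 0, i.e. γ^4 - 656γ^2 + 13924 = 0. So γ is a root of x^4 - 656x^2 + 13924. This polynomial is irreducible over Q: it has no rational root (each ±√223 ± √105 is irrational), and any factorization into two quadratics over Q would force √(23415) ∈ Q (pairing opposite roots) or √223, √105 ∈ Q (other pairings), all impossible. Hence [Q(γ):Q] = 4 = [Q(√223, √105):Q], so Q(γ) = Q(√223, √105).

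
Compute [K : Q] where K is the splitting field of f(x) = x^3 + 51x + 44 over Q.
[K : Q] = 6

By the rational root test, any rational root of the monic integer polynomial f(x) = x^3 + 51x + 44 must be an integer dividing the constant term 44, i.e. one of ±{1, 2, 4, 11, 22, 44}. Evaluating: f(1) = 96, f(-1) = -8, f(2) = 154, f(-2) = -66, f(4) = 312, f(-4) = -224, f(11) = 1936, f(-11) = -1848, f(22) = 11814, f(-22) = -11726, f(44) = 87472, f(-44) = -87384; none is 0, so f has no rational root and is therefore irreducible over Q (a cubic with no linear factor over a field is irreducible). For an irreducible cubic, the Galois group is A_3 or S_3 according as the discriminant disc(f) = -4a^3 - 27b^2 = -4·(51)^3 - 27·(44)^2 = -582876 is or is not a square in Q. Here disc(f) = -582876 is not a perfect square in Q, so the Galois group of f over Q is not contained in A_3 and must be all of S_3. The splitting field has degree |S_3| = 6 over Q, so [K : Q] = 6.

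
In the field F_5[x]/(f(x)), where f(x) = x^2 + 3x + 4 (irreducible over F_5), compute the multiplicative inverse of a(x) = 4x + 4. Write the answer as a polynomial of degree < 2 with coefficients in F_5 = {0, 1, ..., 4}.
a(x)^(-1) ≡ 3x + 1 (mod f(x))

Since f is irreducible over F_5, F_5[x]/(f) is a field and a(x) ≠ 0 has an inverse. Apply the extended Euclidean algorithm to f(x) and a(x) in F_5[x]: f(x) = (4x + 3)·a(x) + (2). The last nonzero remainder is the constant 2 = gcd(f, a) in F_5. Back-substituting through the division chain expresses 2 = s(x)·a(x) + t(x)·f(x) with s(x) ≡ x + 2 (mod f), so (x + 2)·a(x) ≡ 2 (mod f). Multiplying by 2^(-1) ≡ 3 in F_5 gives a(x)^(-1) ≡ 3·(x + 2) ≡ 3x + 1 (mod f). Check: (4x + 4)·(3x + 1) = 2x^2 + x + 4 ≡ 1 (mod x^2 + 3x + 4).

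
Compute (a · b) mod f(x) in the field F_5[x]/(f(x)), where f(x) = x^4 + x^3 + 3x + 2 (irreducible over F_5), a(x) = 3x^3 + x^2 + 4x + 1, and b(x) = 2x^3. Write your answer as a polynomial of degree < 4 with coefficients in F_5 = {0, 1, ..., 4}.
a · b ≡ 2x^3 + 2x + 1 (mod f(x))

Multiply in F_5[x]: a(x)·b(x) = (3x^3 + x^2 + 4x + 1)·(2x^3) = x^6 + 2x^5 + 3x^4 + 2x^3. This has degree ≥ 4, so divide by f(x) over F_5: x^6 + 2x^5 + 3x^4 + 2x^3 = (x^2 + x + 2)·(x^4 + x^3 + 3x + 2) + (2x^3 + 2x + 1). Hence a·b ≡ 2x^3 + 2x + 1 (mod f). (F_5[x]/(f) is a field with 5^4 = 625 elements since f is irreducible of degree 4.)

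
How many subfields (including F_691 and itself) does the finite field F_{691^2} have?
F_{691^2} has 2 subfields

The subfields of F_{p^n} are exactly the fields F_{p^d} for d | n (each is the fixed field of the unique index-d subgroup of Gal(F_{p^n}/F_p) ≅ Z/nZ). The divisors of n = 2 are {1, 2}, giving 2 subfields: F_{691^1}, F_{691^2}.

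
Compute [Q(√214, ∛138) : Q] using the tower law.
[Q(√214, ∛138) : Q] = 6

Let L = Q(√214, ∛138). Since Q(√214) ⊂ L and [Q(√214):Q] = 2, the tower law gives 2 | [L:Q]. Likewise Q(∛138) ⊂ L with [Q(∛138):Q] = 3 (because 138 is not a perfect cube), so 3 | [L:Q]. As gcd(2,3) = 1, [L:Q] is divisible by 6. Conversely L is generated over Q by √214 and ∛138, so [L:Q] ≤ 2·3 = 6. Therefore [Q(√214, ∛138) : Q] = 6.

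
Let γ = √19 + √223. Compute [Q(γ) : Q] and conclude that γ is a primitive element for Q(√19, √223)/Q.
[Q(γ) : Q] = 4 (equivalently, Q(γ) = Q(√19, √223))

Obviously Q(γ) ⊆ Q(√19, √223), and [Q(√19, √223):Q] = 4 (since 19, 223 are distinct squarefree integers > 1 with 4237 not a perfect square). To show equality we compute the minimal polynomial of γ. From γ = √19 + √223: γ^2 = 19 + 2√(4237) + 223 = 242 + 2√(4237), so γ^2 - 242 = 2√(4237); squaring, (γ^2 - 242)^2 = 4·4237, i.e. γ^4 - 484γ^2 + 58564 - 16948 = 0, i.e. γ^4 - 484γ^2 + 41616 = 0. So γ is a root of x^4 - 484x^2 + 41616. This polynomial is irreducible over Q: it has no rational root (each ±√19 ± √223 is irrational), and any factorization into two quadratics over Q would force √(4237) ∈ Q (pairing opposite roots) or √19, √223 ∈ Q (other pairings), all impossible. Hence [Q(γ):Q] = 4 = [Q(√19, √223):Q], so Q(γ) = Q(√19, √223).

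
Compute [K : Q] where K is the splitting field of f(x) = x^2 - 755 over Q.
[K : Q] = 2

f(x) = x^2 - 755 factors as (x - √755)(x + √755). The splitting field is K = Q(√755). Since 755 is squarefree and > 1, it is not a perfect square, so x^2 - 755 is irreducible over Q and [Q(√755) : Q] = 2. Hence [K : Q] = 2.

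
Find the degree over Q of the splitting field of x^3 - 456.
[K : Q] = 6

The roots of x^3 - 456 are ∛456, ω∛456, ω^2∛456 where ω = e^(2πi/3) is a primitive cube root of unity, so K = Q(∛456, ω). Now [Q(∛456):Q] = 3 (since 456 is not a perfect cube, x^3 - 456 is irreducible) and [Q(ω):Q] = 2. Both 2 and 3 divide [K:Q], and [K:Q] ≤ 3·2 = 6, so [K:Q] = 6. (Equivalently: Q(∛456) ⊂ R but ω ∉ R, so [K : Q(∛456)] = 2.)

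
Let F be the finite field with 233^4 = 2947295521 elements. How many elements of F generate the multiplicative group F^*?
There are φ(2947295520) = 681246720 primitive elements

F_q^* is cyclic of order q - 1 = 2947295520. A cyclic group of order m has exactly φ(m) generators. Here m = 2947295520 = 2^5 · 3^2 · 5 · 13 · 29 · 61 · 89, so the number of primitive elements is φ(2947295520) = 681246720.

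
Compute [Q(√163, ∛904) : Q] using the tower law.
[Q(√163, ∛904) : Q] = 6

Let L = Q(√163, ∛904). Since Q(√163) ⊂ L and [Q(√163):Q] = 2, the tower law gives 2 | [L:Q]. Likewise Q(∛904) ⊂ L with [Q(∛904):Q] = 3 (because 904 is not a perfect cube), so 3 | [L:Q]. As gcd(2,3) = 1, [L:Q] is divisible by 6. Conversely L is generated over Q by √163 and ∛904, so [L:Q] ≤ 2·3 = 6. Therefore [Q(√163, ∛904) : Q] = 6.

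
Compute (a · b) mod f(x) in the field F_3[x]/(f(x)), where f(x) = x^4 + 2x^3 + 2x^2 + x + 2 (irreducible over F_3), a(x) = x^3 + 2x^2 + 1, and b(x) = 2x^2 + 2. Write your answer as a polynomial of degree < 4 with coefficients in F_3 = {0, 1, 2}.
a · b ≡ x^3 + x^2 + 2x + 2 (mod f(x))

Multiply in F_3[x]: a(x)·b(x) = (x^3 + 2x^2 + 1)·(2x^2 + 2) = 2x^5 + x^4 + 2x^3 + 2. This has degree ≥ 4, so divide by f(x) over F_3: 2x^5 + x^4 + 2x^3 + 2 = (2x)·(x^4 + 2x^3 + 2x^2 + x + 2) + (x^3 + x^2 + 2x + 2). Hence a·b ≡ x^3 + x^2 + 2x + 2 (mod f). (F_3[x]/(f) is a field with 3^4 = 81 elements since f is irreducible of degree 4.)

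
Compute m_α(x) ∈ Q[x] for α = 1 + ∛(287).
m_α(x) = x^3 - 3x^2 + 3x - 288

Set β = α - 1 = ∛(287), so β^3 = 287. Then (α - 1)^3 - 287 = 0, i.e. α is a root of g(x) = (x - 1)^3 - 287 = x^3 - 3x^2 + 3x - 288. Since g(x) = h(x - 1) where h(x) = x^3 - 287, and h is irreducible over Q (because 287 is not a perfect cube, so h has no rational root, and a monic cubic with no rational root is irreducible), g is also irreducible (irreducibility is preserved under the substitution x → x - 1). Hence m_α(x) = x^3 - 3x^2 + 3x - 288.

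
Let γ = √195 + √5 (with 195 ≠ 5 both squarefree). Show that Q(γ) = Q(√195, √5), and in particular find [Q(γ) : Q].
[Q(γ) : Q] = 4 (equivalently, Q(γ) = Q(√195, √5))

Obviously Q(γ) ⊆ Q(√195, √5), and [Q(√195, √5):Q] = 4 (since 195, 5 are distinct squarefree integers > 1 with 975 not a perfect square). To show equality we compute the minimal polynomial of γ. From γ = √195 + √5: γ^2 = 195 + 2√(975) + 5 = 200 + 2√(975), so γ^2 - 200 = 2√(975); squaring, (γ^2 - 200)^2 = 4·975, i.e. γ^4 - 400γ^2 + 40000 - 3900 = 0, i.e. γ^4 - 400γ^2 + 36100 = 0. So γ is a root of x^4 - 400x^2 + 36100. This polynomial is irreducible over Q: it has no rational root (each ±√195 ± √5 is irrational), and any factorization into two quadratics over Q would force √(975) ∈ Q (pairing opposite roots) or √195, √5 ∈ Q (other pairings), all impossible. Hence [Q(γ):Q] = 4 = [Q(√195, √5):Q], so Q(γ) = Q(√195, √5).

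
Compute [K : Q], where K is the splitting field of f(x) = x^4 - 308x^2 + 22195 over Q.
[K : Q] = 4

Solving the quadratic in x^2: x^2 = (308 ± √(308^2 - 4·22195))/2 = (308 ± √6084)/2 = (308 ± 78)/2, giving x^2 = 193 or x^2 = 115. So f(x) = (x^2 - 193)(x^2 - 115) and the roots of f are ±√193, ±√115. Hence the splitting field is K = Q(√193, √115). Since 193 and 115 are distinct squarefree integers > 1, their product 22195 is not a perfect square, so √115 ∉ Q(√193). By the tower law [K:Q] = [Q(√193,√115):Q(√193)] · [Q(√193):Q] = 2 · 2 = 4.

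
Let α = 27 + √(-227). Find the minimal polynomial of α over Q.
m_α(x) = x^2 - 54x + 956

From α - 27 = √(-227), squaring gives (α - 27)^2 = -227, i.e. α^2 - 54α + 729 = -227, so α^2 - 54α + 956 = 0. The discriminant of x^2 - 54x + 956 is (-54)^2 - 4·(956) = 2916 - 3824 = -908, and 4·(-227) is not a perfect square in Q since -227 is squarefree and ≠ 1. Hence x^2 - 54x + 956 is irreducible over Q and is the minimal polynomial of α.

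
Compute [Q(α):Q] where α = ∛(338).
[Q(α):Q] = 3

The minimal polynomial of α is x^3 - 338, irreducible over Q since 338 is not a perfect cube (so x^3 - 338 has no rational root). Hence [Q(α):Q] = deg(m_α) = 3.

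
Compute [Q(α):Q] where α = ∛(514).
[Q(α):Q] = 3

The minimal polynomial of α is x^3 - 514, irreducible over Q since 514 is not a perfect cube (so x^3 - 514 has no rational root). Hence [Q(α):Q] = deg(m_α) = 3.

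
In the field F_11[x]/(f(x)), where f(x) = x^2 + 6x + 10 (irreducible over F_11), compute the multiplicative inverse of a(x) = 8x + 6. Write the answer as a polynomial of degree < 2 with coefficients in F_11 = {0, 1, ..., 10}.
a(x)^(-1) ≡ x + 8 (mod f(x))

Since f is irreducible over F_11, F_11[x]/(f) is a field and a(x) ≠ 0 has an inverse. Apply the extended Euclidean algorithm to f(x) and a(x) in F_11[x]: f(x) = (7x + 1)·a(x) + (4). The last nonzero remainder is the constant 4 = gcd(f, a) in F_11. Back-substituting through the division chain expresses 4 = s(x)·a(x) + t(x)·f(x) with s(x) ≡ 4x + 10 (mod f), so (4x + 10)·a(x) ≡ 4 (mod f). Multiplying by 4^(-1) ≡ 3 in F_11 gives a(x)^(-1) ≡ 3·(4x + 10) ≡ x + 8 (mod f). Check: (8x + 6)·(x + 8) = 8x^2 + 4x + 4 ≡ 1 (mod x^2 + 6x + 10).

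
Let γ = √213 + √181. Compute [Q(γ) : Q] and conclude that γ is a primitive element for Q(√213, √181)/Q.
[Q(γ) : Q] = 4 (equivalently, Q(γ) = Q(√213, √181))

Obviously Q(γ) ⊆ Q(√213, √181), and [Q(√213, √181):Q] = 4 (since 213, 181 are distinct squarefree integers > 1 with 38553 not a perfect square). To show equality we compute the minimal polynomial of γ. From γ = √213 + √181: γ^2 = 213 + 2√(38553) + 181 = 394 + 2√(38553), so γ^2 - 394 = 2√(38553); squaring, (γ^2 - 394)^2 = 4·38553, i.e. γ^4 - 788γ^2 + 155236 - 154212 = 0, i.e. γ^4 - 788γ^2 + 1024 = 0. So γ is a root of x^4 - 788x^2 + 1024. This polynomial is irreducible over Q: it has no rational root (each ±√213 ± √181 is irrational), and any factorization into two quadratics over Q would force √(38553) ∈ Q (pairing opposite roots) or √213, √181 ∈ Q (other pairings), all impossible. Hence [Q(γ):Q] = 4 = [Q(√213, √181):Q], so Q(γ) = Q(√213, √181).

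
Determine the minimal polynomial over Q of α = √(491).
m_α(x) = x^2 - 491

α satisfies α^2 - 491 = 0, so x^2 - 491 annihilates α. Since d = 491 is squarefree and ≠ 1, it is not a perfect square in Q, so x^2 - 491 has no rational root and is therefore irreducible over Q (a degree-2 polynomial over a field is irreducible iff it has no root). Hence m_α(x) = x^2 - 491.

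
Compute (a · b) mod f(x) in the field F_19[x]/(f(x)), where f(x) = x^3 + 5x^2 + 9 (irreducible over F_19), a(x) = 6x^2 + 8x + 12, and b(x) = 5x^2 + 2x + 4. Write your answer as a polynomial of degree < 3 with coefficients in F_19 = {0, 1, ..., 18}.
a · b ≡ x^2 + 14x + 18 (mod f(x))

Multiply in F_19[x]: a(x)·b(x) = (6x^2 + 8x + 12)·(5x^2 + 2x + 4) = 11x^4 + 14x^3 + 5x^2 + 18x + 10. This has degree ≥ 3, so divide by f(x) over F_19: 11x^4 + 14x^3 + 5x^2 + 18x + 10 = (11x + 16)·(x^3 + 5x^2 + 9) + (x^2 + 14x + 18). Hence a·b ≡ x^2 + 14x + 18 (mod f). (F_19[x]/(f) is a field with 19^3 = 6859 elements since f is irreducible of degree 3.)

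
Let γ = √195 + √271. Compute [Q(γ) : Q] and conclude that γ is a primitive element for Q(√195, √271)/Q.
[Q(γ) : Q] = 4 (equivalently, Q(γ) = Q(√195, √271))

Obviously Q(γ) ⊆ Q(√195, √271), and [Q(√195, √271):Q] = 4 (since 195, 271 are distinct squarefree integers > 1 with 52845 not a perfect square). To show equality we compute the minimal polynomial of γ. From γ = √195 + √271: γ^2 = 195 + 2√(52845) + 271 = 466 + 2√(52845), so γ^2 - 466 = 2√(52845); squaring, (γ^2 - 466)^2 = 4·52845, i.e. γ^4 - 932γ^2 + 217156 - 211380 = 0, i.e. γ^4 - 932γ^2 + 5776 = 0. So γ is a root of x^4 - 932x^2 + 5776. This polynomial is irreducible over Q: it has no rational root (each ±√195 ± √271 is irrational), and any factorization into two quadratics over Q would force √(52845) ∈ Q (pairing opposite roots) or √195, √271 ∈ Q (other pairings), all impossible. Hence [Q(γ):Q] = 4 = [Q(√195, √271):Q], so Q(γ) = Q(√195, √271).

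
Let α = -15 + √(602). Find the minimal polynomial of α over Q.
m_α(x) = x^2 + 30x - 377

From α + 15 = √(602), squaring gives (α + 15)^2 = 602, i.e. α^2 + 30α + 225 = 602, so α^2 + 30α - 377 = 0. The discriminant of x^2 + 30x - 377 is (30)^2 - 4·(-377) = 900 + 1508 = 2408, and 4·(602) is not a perfect square in Q since 602 is squarefree and ≠ 1. Hence x^2 + 30x - 377 is irreducible over Q and is the minimal polynomial of α.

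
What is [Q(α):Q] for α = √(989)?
[Q(α):Q] = 2

[Q(α):Q] equals the degree of the minimal polynomial of α. Here α^2 = 989 and x^2 - 989 is irreducible (d = 989 is squarefree, ≠ 1, hence not a square), so deg(m_α) = 2. Thus [Q(α):Q] = 2.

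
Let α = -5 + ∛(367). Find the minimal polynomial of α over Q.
m_α(x) = x^3 + 15x^2 + 75x - 242

Set β = α + 5 = ∛(367), so β^3 = 367. Then (α + 5)^3 - 367 = 0, i.e. α is a root of g(x) = (x + 5)^3 - 367 = x^3 + 15x^2 + 75x - 242. Since g(x) = h(x + 5) where h(x) = x^3 - 367, and h is irreducible over Q (because 367 is not a perfect cube, so h has no rational root, and a monic cubic with no rational root is irreducible), g is also irreducible (irreducibility is preserved under the substitution x → x + 5). Hence m_α(x) = x^3 + 15x^2 + 75x - 242.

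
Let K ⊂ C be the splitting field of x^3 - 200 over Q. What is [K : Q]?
[K : Q] = 6

The roots of x^3 - 200 are ∛200, ω∛200, ω^2∛200 where ω = e^(2πi/3) is a primitive cube root of unity, so K = Q(∛200, ω). Now [Q(∛200):Q] = 3 (since 200 is not a perfect cube, x^3 - 200 is irreducible) and [Q(ω):Q] = 2. Both 2 and 3 divide [K:Q], and [K:Q] ≤ 3·2 = 6, so [K:Q] = 6. (Equivalently: Q(∛200) ⊂ R but ω ∉ R, so [K : Q(∛200)] = 2.)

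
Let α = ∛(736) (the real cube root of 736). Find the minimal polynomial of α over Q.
m_α(x) = x^3 - 736

α satisfies α^3 = 736, so x^3 - 736 annihilates α. By the rational root test, a rational root p/q (in lowest terms) of x^3 - 736 would satisfy p^3 = 736 q^3, forcing q = 1 and p^3 = 736; but 736 is not a perfect cube, contradiction. A monic cubic over Q with no rational root is irreducible (any nontrivial factorization would include a linear factor). Hence x^3 - 736 is the minimal polynomial of α, and in particular [Q(α):Q] = 3.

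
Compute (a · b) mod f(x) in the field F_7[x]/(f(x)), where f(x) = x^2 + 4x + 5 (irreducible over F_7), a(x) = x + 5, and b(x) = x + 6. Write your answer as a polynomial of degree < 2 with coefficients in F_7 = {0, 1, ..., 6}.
a · b ≡ 4 (mod f(x))

Multiply in F_7[x]: a(x)·b(x) = (x + 5)·(x + 6) = x^2 + 4x + 2. This has degree ≥ 2, so divide by f(x) over F_7: x^2 + 4x + 2 = (1)·(x^2 + 4x + 5) + (4). Hence a·b ≡ 4 (mod f). (F_7[x]/(f) is a field with 7^2 = 49 elements since f is irreducible of degree 2.)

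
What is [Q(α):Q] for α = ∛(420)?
[Q(α):Q] = 3

The minimal polynomial of α is x^3 - 420, irreducible over Q since 420 is not a perfect cube (so x^3 - 420 has no rational root). Hence [Q(α):Q] = deg(m_α) = 3.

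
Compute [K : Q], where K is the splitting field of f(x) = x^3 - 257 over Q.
[K : Q] = 6

The roots of x^3 - 257 are ∛257, ω∛257, ω^2∛257 where ω = e^(2πi/3) is a primitive cube root of unity, so K = Q(∛257, ω). Now [Q(∛257):Q] = 3 (since 257 is not a perfect cube, x^3 - 257 is irreducible) and [Q(ω):Q] = 2. Both 2 and 3 divide [K:Q], and [K:Q] ≤ 3·2 = 6, so [K:Q] = 6. (Equivalently: Q(∛257) ⊂ R but ω ∉ R, so [K : Q(∛257)] = 2.)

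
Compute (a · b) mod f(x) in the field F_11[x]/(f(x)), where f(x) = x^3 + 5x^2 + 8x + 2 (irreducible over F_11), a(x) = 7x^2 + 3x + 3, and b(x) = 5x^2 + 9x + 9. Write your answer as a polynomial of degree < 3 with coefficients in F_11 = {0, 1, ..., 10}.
a · b ≡ 2x^2 + x + 1 (mod f(x))

Multiply in F_11[x]: a(x)·b(x) = (7x^2 + 3x + 3)·(5x^2 + 9x + 9) = 2x^4 + x^3 + 6x^2 + 10x + 5. This has degree ≥ 3, so divide by f(x) over F_11: 2x^4 + x^3 + 6x^2 + 10x + 5 = (2x + 2)·(x^3 + 5x^2 + 8x + 2) + (2x^2 + x + 1). Hence a·b ≡ 2x^2 + x + 1 (mod f). (F_11[x]/(f) is a field with 11^3 = 1331 elements since f is irreducible of degree 3.)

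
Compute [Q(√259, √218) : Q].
[Q(√259, √218) : Q] = 4

[Q(√259):Q] = 2 (min poly x^2 - 259, irreducible since 259 is squarefree > 1). For the top step, suppose √218 ∈ Q(√259), say √218 = c + d√259 with c, d ∈ Q. Squaring: 218 = c^2 + 259d^2 + 2cd√259. Since √259 ∉ Q this forces 2cd = 0. If d = 0 then √218 = c ∈ Q, contradicting 218 squarefree > 1. If c = 0 then 218 = 259d^2, so 259·218 = (259d)^2 is a perfect square in Q — but 259·218 = 56462 is not a perfect square (since 259 and 218 are distinct squarefree integers). Contradiction. Hence √218 ∉ Q(√259), so x^2 - 218 stays irreducible over Q(√259) and [Q(√259, √218) : Q(√259)] = 2. By the tower law, [Q(√259, √218) : Q] = 2 · 2 = 4.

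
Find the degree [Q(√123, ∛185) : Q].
[Q(√123, ∛185) : Q] = 6

Let L = Q(√123, ∛185). Since Q(√123) ⊂ L and [Q(√123):Q] = 2, the tower law gives 2 | [L:Q]. Likewise Q(∛185) ⊂ L with [Q(∛185):Q] = 3 (because 185 is not a perfect cube), so 3 | [L:Q]. As gcd(2,3) = 1, [L:Q] is divisible by 6. Conversely L is generated over Q by √123 and ∛185, so [L:Q] ≤ 2·3 = 6. Therefore [Q(√123, ∛185) : Q] = 6.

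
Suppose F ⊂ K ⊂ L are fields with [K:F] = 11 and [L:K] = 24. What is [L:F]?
[L:F] = 264

The tower law says that for any tower of field extensions F ⊂ K ⊂ L with finite degrees, [L:F] = [L:K] · [K:F]. Here this gives [L:F] = 24 · 11 = 264.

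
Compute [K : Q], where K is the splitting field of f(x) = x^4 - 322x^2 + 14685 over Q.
[K : Q] = 4

Solving the quadratic in x^2: x^2 = (322 ± √(322^2 - 4·14685))/2 = (322 ± √44944)/2 = (322 ± 212)/2, giving x^2 = 267 or x^2 = 55. So f(x) = (x^2 - 267)(x^2 - 55) and the roots of f are ±√267, ±√55. Hence the splitting field is K = Q(√267, √55). Since 267 and 55 are distinct squarefree integers > 1, their product 14685 is not a perfect square, so √55 ∉ Q(√267). By the tower law [K:Q] = [Q(√267,√55):Q(√267)] · [Q(√267):Q] = 2 · 2 = 4.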